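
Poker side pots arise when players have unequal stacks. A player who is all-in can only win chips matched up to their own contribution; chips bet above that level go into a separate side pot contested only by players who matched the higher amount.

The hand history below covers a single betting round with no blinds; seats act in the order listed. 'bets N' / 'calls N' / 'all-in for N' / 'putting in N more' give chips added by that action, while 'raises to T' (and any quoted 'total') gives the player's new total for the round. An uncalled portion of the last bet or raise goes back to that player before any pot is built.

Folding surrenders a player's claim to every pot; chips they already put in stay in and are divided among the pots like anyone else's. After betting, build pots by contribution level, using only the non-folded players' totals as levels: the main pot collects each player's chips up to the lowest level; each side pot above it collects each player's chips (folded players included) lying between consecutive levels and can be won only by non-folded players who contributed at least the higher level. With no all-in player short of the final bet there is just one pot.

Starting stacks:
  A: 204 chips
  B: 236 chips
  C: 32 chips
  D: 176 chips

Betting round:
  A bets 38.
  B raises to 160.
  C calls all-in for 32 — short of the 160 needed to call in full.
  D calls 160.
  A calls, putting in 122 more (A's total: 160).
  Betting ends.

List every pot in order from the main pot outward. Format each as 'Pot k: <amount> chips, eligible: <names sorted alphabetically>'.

Pot 1: 128 chips, eligible: A, B, C, D
Pot 2: 384 chips, eligible: A, B, D

Derivation:
Contributions: A=160, B=160, C=32, D=160
Pot levels (distinct totals of non-folded players): 32, 160
Layer 1-32: 32 each from A, B, C, D = 32*4 = 128 chips; eligible A, B, C, D
Layer 33-160: 128 each from A, B, D = 128*3 = 384 chips; eligible A, B, D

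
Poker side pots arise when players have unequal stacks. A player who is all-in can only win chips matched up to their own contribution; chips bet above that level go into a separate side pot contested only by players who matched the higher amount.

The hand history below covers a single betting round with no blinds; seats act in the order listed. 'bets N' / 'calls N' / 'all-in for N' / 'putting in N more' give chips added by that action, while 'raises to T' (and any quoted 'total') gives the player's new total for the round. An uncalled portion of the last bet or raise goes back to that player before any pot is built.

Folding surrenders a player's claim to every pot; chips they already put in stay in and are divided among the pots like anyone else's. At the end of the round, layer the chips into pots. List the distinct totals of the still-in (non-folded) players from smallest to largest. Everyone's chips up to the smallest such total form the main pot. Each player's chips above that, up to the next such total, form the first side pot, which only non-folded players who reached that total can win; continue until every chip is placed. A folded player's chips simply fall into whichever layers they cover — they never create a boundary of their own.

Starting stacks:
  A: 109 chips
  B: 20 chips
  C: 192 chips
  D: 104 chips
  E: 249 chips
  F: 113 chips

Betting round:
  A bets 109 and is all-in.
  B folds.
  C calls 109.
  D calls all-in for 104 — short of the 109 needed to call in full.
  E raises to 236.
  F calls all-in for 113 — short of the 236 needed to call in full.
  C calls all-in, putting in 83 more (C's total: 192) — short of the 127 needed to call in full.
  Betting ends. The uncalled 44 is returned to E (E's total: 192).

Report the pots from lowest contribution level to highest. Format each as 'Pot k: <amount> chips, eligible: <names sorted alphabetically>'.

Contributions (after 44 returned to E): A=109, C=192, D=104, E=192, F=113
Folded: B
Pot levels (distinct totals of non-folded players): 104, 109, 113, 192
Layer 1-104: 104 each from A, C, D, E, F = 104*5 = 520 chips; eligible A, C, D, E, F
Layer 105-109: 5 each from A, C, E, F = 5*4 = 20 chips; eligible A, C, E, F
Layer 110-113: 4 each from C, E, F = 4*3 = 12 chips; eligible C, E, F
Layer 114-192: 79 each from C, E = 79*2 = 158 chips; eligible C, E

Pot 1: 520 chips, eligible: A, C, D, E, F
Pot 2: 20 chips, eligible: A, C, E, F
Pot 3: 12 chips, eligible: C, E, F
Pot 4: 158 chips, eligible: C, E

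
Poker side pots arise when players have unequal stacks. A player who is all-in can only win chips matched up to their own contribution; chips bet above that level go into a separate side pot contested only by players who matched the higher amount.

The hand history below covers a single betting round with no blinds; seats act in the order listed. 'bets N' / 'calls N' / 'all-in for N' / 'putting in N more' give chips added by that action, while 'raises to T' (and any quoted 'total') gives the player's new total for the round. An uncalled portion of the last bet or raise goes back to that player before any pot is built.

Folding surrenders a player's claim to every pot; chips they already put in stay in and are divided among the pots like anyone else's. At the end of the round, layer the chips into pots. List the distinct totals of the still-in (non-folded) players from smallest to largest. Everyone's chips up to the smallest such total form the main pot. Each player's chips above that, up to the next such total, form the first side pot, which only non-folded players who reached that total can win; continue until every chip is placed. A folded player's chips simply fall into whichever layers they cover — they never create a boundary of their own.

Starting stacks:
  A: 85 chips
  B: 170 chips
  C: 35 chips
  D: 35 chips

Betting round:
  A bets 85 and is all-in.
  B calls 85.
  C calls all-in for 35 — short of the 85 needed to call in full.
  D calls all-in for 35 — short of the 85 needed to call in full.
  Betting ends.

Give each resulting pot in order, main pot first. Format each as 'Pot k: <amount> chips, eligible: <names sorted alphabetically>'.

Pot 1: 140 chips, eligible: A, B, C, D
Pot 2: 100 chips, eligible: A, B

Derivation:
Contributions: A=85, B=85, C=35, D=35
Pot levels (distinct totals of non-folded players): 35, 85
Layer 1-35: 35 each from A, B, C, D = 35*4 = 140 chips; eligible A, B, C, D
Layer 36-85: 50 each from A, B = 50*2 = 100 chips; eligible A, B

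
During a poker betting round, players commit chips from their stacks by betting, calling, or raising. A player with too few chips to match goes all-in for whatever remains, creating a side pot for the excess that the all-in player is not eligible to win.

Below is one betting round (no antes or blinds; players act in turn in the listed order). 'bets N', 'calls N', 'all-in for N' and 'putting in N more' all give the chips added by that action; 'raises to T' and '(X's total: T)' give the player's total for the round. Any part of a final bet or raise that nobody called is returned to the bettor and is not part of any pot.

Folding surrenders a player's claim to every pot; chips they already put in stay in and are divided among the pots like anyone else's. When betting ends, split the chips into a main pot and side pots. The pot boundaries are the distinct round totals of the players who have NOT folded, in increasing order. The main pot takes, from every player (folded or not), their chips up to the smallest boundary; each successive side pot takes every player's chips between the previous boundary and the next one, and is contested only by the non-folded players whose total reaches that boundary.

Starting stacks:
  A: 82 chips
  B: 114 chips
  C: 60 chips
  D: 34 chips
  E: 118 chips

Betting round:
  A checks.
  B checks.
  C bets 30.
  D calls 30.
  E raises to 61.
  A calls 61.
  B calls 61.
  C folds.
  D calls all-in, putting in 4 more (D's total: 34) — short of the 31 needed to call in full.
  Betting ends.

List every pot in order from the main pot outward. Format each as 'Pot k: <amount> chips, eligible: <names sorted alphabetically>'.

Pot 1: 166 chips, eligible: A, B, D, E
Pot 2: 81 chips, eligible: A, B, E

Derivation:
Contributions: A=61, B=61, C=30, D=34, E=61
Folded: C
Pot levels (distinct totals of non-folded players): 34, 61
Layer 1-34: A 34 + B 34 + C 30 + D 34 + E 34 = 166 chips; eligible A, B, D, E
Layer 35-61: 27 each from A, B, E = 27*3 = 81 chips; eligible A, B, E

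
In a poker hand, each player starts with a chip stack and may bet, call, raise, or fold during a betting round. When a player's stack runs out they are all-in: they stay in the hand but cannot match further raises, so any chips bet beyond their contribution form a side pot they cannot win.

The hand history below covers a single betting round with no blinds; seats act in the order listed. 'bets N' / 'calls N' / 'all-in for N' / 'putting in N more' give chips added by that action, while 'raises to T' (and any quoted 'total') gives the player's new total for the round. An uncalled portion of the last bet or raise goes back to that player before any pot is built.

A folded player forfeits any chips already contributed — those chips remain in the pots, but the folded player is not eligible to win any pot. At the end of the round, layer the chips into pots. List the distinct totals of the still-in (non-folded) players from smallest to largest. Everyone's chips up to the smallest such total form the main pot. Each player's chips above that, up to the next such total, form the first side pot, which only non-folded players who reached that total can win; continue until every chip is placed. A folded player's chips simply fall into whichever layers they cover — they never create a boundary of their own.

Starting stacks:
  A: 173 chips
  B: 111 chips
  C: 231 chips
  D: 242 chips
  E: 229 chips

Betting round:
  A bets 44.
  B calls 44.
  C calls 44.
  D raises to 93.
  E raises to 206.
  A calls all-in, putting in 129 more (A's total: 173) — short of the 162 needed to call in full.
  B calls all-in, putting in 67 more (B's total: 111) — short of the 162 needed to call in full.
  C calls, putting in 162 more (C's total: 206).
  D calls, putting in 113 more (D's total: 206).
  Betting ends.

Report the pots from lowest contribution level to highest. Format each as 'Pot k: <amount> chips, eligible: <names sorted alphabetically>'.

Contributions: A=173, B=111, C=206, D=206, E=206
Pot levels (distinct totals of non-folded players): 111, 173, 206
Layer 1-111: 111 each from A, B, C, D, E = 111*5 = 555 chips; eligible A, B, C, D, E
Layer 112-173: 62 each from A, C, D, E = 62*4 = 248 chips; eligible A, C, D, E
Layer 174-206: 33 each from C, D, E = 33*3 = 99 chips; eligible C, D, E

Pot 1: 555 chips, eligible: A, B, C, D, E
Pot 2: 248 chips, eligible: A, C, D, E
Pot 3: 99 chips, eligible: C, D, E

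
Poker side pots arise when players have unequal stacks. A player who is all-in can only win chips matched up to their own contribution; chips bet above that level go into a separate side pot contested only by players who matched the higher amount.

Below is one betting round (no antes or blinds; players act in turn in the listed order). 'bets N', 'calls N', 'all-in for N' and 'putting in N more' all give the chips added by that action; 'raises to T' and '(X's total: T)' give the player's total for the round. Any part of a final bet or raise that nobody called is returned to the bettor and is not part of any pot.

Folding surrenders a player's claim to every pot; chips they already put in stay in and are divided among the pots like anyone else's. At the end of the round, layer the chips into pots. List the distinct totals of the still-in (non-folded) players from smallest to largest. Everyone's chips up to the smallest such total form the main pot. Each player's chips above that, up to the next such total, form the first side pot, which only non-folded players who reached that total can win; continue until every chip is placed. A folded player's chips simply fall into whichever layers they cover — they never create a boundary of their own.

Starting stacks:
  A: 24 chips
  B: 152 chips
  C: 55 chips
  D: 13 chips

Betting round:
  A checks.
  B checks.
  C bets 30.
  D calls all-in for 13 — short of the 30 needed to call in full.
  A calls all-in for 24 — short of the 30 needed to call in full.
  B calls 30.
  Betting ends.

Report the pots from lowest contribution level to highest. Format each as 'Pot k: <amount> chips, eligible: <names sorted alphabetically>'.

Pot 1: 52 chips, eligible: A, B, C, D
Pot 2: 33 chips, eligible: A, B, C
Pot 3: 12 chips, eligible: B, C

Derivation:
Contributions: A=24, B=30, C=30, D=13
Pot levels (distinct totals of non-folded players): 13, 24, 30
Layer 1-13: 13 each from A, B, C, D = 13*4 = 52 chips; eligible A, B, C, D
Layer 14-24: 11 each from A, B, C = 11*3 = 33 chips; eligible A, B, C
Layer 25-30: 6 each from B, C = 6*2 = 12 chips; eligible B, C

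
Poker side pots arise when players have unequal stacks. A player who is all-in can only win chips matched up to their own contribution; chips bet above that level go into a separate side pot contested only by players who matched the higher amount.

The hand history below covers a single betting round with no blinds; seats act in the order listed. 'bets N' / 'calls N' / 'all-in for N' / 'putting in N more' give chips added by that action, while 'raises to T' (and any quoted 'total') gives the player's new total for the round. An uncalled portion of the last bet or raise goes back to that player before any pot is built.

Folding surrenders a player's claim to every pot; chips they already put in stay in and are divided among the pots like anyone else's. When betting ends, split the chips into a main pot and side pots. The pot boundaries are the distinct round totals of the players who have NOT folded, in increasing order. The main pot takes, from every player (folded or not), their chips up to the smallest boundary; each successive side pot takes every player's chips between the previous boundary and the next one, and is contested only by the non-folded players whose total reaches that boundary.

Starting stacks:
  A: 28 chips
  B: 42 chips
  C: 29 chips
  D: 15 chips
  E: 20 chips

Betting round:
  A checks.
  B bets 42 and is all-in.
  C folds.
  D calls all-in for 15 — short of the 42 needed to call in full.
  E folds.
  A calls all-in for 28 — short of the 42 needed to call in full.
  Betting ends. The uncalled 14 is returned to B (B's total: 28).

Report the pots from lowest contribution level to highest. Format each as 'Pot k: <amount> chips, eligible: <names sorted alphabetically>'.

Pot 1: 45 chips, eligible: A, B, D
Pot 2: 26 chips, eligible: A, B

Derivation:
Contributions (after 14 returned to B): A=28, B=28, D=15
Folded: C, E
Pot levels (distinct totals of non-folded players): 15, 28
Layer 1-15: 15 each from A, B, D = 15*3 = 45 chips; eligible A, B, D
Layer 16-28: 13 each from A, B = 13*2 = 26 chips; eligible A, B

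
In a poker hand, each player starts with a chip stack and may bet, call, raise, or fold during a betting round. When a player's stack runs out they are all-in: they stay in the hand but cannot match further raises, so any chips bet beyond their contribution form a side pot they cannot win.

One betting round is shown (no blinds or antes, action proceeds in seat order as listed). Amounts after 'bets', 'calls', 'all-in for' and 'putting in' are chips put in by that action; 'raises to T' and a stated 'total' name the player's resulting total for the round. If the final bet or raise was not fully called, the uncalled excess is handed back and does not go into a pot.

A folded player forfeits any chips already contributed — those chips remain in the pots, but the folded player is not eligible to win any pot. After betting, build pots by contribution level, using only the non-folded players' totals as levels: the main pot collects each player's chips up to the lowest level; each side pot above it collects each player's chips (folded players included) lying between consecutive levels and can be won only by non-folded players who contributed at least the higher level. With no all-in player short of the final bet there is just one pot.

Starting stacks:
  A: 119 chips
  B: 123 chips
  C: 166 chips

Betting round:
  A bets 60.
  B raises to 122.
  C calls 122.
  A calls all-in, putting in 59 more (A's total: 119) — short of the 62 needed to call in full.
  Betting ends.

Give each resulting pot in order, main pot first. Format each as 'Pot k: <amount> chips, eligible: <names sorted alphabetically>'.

Pot 1: 357 chips, eligible: A, B, C
Pot 2: 6 chips, eligible: B, C

Derivation:
Contributions: A=119, B=122, C=122
Pot levels (distinct totals of non-folded players): 119, 122
Layer 1-119: 119 each from A, B, C = 119*3 = 357 chips; eligible A, B, C
Layer 120-122: 3 each from B, C = 3*2 = 6 chips; eligible B, C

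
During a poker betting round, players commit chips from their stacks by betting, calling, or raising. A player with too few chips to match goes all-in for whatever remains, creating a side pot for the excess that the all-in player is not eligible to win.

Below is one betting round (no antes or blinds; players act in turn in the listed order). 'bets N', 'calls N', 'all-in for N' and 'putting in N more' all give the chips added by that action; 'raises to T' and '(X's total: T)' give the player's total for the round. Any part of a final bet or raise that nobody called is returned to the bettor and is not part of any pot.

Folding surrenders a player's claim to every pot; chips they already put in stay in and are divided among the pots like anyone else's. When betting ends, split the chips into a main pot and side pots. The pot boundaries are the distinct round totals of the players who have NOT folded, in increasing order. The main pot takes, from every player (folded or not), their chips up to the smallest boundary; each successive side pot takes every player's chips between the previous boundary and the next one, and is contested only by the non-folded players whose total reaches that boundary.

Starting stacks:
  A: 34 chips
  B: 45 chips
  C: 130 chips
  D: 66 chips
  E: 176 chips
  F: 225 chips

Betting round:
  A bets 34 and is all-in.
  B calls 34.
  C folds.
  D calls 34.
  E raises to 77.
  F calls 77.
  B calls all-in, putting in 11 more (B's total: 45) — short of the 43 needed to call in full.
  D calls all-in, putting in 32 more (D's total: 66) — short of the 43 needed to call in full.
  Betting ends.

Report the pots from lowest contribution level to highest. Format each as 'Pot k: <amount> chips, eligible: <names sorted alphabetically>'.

Pot 1: 170 chips, eligible: A, B, D, E, F
Pot 2: 44 chips, eligible: B, D, E, F
Pot 3: 63 chips, eligible: D, E, F
Pot 4: 22 chips, eligible: E, F

Derivation:
Contributions: A=34, B=45, D=66, E=77, F=77
Folded: C
Pot levels (distinct totals of non-folded players): 34, 45, 66, 77
Layer 1-34: 34 each from A, B, D, E, F = 34*5 = 170 chips; eligible A, B, D, E, F
Layer 35-45: 11 each from B, D, E, F = 11*4 = 44 chips; eligible B, D, E, F
Layer 46-66: 21 each from D, E, F = 21*3 = 63 chips; eligible D, E, F
Layer 67-77: 11 each from E, F = 11*2 = 22 chips; eligible E, F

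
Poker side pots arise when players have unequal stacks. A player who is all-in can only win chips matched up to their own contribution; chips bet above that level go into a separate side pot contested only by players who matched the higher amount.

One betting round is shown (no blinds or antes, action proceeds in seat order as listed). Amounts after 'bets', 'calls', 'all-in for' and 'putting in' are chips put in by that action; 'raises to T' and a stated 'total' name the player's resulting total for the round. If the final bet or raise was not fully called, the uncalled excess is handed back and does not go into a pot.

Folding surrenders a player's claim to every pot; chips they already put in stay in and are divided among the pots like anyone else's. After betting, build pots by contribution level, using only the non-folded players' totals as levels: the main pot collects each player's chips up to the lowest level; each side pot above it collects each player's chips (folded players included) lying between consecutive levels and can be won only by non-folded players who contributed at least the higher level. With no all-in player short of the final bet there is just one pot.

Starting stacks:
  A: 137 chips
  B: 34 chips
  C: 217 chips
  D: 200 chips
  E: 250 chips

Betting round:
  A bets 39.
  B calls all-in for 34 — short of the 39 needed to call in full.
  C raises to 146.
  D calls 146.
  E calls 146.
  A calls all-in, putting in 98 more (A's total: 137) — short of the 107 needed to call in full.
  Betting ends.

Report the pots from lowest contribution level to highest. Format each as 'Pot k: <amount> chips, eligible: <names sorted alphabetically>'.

Contributions: A=137, B=34, C=146, D=146, E=146
Pot levels (distinct totals of non-folded players): 34, 137, 146
Layer 1-34: 34 each from A, B, C, D, E = 34*5 = 170 chips; eligible A, B, C, D, E
Layer 35-137: 103 each from A, C, D, E = 103*4 = 412 chips; eligible A, C, D, E
Layer 138-146: 9 each from C, D, E = 9*3 = 27 chips; eligible C, D, E

Pot 1: 170 chips, eligible: A, B, C, D, E
Pot 2: 412 chips, eligible: A, C, D, E
Pot 3: 27 chips, eligible: C, D, E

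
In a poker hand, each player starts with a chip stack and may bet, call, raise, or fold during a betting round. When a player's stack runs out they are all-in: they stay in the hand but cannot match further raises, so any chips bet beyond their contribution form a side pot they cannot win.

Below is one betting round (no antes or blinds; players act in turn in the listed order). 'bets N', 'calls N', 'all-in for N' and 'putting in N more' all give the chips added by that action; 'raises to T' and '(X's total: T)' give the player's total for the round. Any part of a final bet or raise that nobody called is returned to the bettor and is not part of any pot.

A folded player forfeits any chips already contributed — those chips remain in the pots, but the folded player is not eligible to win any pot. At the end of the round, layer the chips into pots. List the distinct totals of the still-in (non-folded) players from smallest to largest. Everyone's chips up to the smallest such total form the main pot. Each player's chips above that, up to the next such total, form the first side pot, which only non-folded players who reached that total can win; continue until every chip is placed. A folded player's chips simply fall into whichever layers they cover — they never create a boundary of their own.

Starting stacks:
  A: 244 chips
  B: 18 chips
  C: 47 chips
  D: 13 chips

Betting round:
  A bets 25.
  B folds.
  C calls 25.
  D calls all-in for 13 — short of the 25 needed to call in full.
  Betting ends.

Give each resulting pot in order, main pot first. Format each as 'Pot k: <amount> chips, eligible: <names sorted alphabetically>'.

Contributions: A=25, C=25, D=13
Folded: B
Pot levels (distinct totals of non-folded players): 13, 25
Layer 1-13: 13 each from A, C, D = 13*3 = 39 chips; eligible A, C, D
Layer 14-25: 12 each from A, C = 12*2 = 24 chips; eligible A, C

Pot 1: 39 chips, eligible: A, C, D
Pot 2: 24 chips, eligible: A, C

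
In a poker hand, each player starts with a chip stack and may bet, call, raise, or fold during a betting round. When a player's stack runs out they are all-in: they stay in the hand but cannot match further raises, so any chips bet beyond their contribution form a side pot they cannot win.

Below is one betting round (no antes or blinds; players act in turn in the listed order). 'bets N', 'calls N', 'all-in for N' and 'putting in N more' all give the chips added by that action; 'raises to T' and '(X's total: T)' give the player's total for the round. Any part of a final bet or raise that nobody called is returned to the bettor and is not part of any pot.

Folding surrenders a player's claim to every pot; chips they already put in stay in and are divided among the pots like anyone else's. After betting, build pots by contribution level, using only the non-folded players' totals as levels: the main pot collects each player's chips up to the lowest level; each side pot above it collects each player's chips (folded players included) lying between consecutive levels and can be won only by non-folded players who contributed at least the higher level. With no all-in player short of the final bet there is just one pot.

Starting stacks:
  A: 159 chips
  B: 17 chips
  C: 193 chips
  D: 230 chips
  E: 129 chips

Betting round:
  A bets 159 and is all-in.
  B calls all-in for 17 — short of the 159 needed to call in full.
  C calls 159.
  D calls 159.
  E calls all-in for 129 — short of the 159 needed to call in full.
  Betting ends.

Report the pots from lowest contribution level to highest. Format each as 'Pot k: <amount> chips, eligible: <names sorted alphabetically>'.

Pot 1: 85 chips, eligible: A, B, C, D, E
Pot 2: 448 chips, eligible: A, C, D, E
Pot 3: 90 chips, eligible: A, C, D

Derivation:
Contributions: A=159, B=17, C=159, D=159, E=129
Pot levels (distinct totals of non-folded players): 17, 129, 159
Layer 1-17: 17 each from A, B, C, D, E = 17*5 = 85 chips; eligible A, B, C, D, E
Layer 18-129: 112 each from A, C, D, E = 112*4 = 448 chips; eligible A, C, D, E
Layer 130-159: 30 each from A, C, D = 30*3 = 90 chips; eligible A, C, D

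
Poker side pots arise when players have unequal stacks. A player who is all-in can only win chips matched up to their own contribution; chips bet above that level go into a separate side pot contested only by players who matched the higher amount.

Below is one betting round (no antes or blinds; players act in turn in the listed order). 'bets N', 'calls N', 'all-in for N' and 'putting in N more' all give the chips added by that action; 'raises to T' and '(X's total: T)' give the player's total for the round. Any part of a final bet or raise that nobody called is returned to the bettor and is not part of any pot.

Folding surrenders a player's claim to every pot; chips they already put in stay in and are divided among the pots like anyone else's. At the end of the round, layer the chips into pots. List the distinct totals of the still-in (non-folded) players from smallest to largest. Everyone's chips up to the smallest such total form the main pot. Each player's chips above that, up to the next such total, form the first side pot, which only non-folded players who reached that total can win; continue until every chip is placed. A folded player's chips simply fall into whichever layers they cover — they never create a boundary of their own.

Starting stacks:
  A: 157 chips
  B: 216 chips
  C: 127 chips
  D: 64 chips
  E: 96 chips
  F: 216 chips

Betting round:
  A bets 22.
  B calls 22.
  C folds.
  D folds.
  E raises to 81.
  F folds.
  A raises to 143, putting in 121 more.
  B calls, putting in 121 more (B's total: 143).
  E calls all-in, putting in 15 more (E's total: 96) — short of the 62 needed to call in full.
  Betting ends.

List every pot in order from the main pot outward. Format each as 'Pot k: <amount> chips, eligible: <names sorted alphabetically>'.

Pot 1: 288 chips, eligible: A, B, E
Pot 2: 94 chips, eligible: A, B

Derivation:
Contributions: A=143, B=143, E=96
Folded: C, D, F
Pot levels (distinct totals of non-folded players): 96, 143
Layer 1-96: 96 each from A, B, E = 96*3 = 288 chips; eligible A, B, E
Layer 97-143: 47 each from A, B = 47*2 = 94 chips; eligible A, B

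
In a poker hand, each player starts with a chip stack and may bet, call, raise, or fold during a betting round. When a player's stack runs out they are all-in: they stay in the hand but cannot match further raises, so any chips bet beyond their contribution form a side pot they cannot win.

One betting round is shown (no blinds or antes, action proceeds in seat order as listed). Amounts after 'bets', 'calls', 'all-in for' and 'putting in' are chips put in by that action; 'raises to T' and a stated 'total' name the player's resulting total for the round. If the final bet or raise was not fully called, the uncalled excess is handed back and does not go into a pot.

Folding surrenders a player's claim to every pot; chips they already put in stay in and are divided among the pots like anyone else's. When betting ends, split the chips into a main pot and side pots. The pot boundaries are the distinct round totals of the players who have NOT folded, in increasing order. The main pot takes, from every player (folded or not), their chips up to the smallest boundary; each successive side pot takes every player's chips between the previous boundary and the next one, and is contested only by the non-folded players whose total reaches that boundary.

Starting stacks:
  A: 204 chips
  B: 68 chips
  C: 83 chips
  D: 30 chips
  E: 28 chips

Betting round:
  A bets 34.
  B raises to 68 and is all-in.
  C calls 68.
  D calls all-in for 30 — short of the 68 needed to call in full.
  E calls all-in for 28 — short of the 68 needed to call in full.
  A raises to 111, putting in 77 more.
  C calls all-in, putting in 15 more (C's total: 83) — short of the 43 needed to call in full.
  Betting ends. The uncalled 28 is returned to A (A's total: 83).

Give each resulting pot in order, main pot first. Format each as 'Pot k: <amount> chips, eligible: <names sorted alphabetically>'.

Contributions (after 28 returned to A): A=83, B=68, C=83, D=30, E=28
Pot levels (distinct totals of non-folded players): 28, 30, 68, 83
Layer 1-28: 28 each from A, B, C, D, E = 28*5 = 140 chips; eligible A, B, C, D, E
Layer 29-30: 2 each from A, B, C, D = 2*4 = 8 chips; eligible A, B, C, D
Layer 31-68: 38 each from A, B, C = 38*3 = 114 chips; eligible A, B, C
Layer 69-83: 15 each from A, C = 15*2 = 30 chips; eligible A, C

Pot 1: 140 chips, eligible: A, B, C, D, E
Pot 2: 8 chips, eligible: A, B, C, D
Pot 3: 114 chips, eligible: A, B, C
Pot 4: 30 chips, eligible: A, C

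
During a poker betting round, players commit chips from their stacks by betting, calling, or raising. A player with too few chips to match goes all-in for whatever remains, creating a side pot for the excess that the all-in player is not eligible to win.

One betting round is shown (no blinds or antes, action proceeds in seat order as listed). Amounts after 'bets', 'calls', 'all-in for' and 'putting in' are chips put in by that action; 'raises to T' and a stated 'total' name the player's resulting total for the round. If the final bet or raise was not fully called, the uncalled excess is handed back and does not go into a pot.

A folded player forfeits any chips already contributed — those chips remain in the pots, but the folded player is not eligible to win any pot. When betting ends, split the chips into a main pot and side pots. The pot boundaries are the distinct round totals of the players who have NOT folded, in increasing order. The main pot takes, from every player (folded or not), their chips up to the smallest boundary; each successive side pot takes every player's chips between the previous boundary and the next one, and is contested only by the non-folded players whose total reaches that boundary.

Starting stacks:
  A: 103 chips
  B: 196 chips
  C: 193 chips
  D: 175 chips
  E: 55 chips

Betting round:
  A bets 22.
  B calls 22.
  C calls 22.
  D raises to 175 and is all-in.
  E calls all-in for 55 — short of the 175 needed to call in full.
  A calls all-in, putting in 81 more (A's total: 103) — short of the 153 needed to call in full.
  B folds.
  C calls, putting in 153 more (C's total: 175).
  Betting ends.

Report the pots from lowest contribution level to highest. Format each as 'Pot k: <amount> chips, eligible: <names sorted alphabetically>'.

Pot 1: 242 chips, eligible: A, C, D, E
Pot 2: 144 chips, eligible: A, C, D
Pot 3: 144 chips, eligible: C, D

Derivation:
Contributions: A=103, B=22, C=175, D=175, E=55
Folded: B
Pot levels (distinct totals of non-folded players): 55, 103, 175
Layer 1-55: A 55 + B 22 + C 55 + D 55 + E 55 = 242 chips; eligible A, C, D, E
Layer 56-103: 48 each from A, C, D = 48*3 = 144 chips; eligible A, C, D
Layer 104-175: 72 each from C, D = 72*2 = 144 chips; eligible C, D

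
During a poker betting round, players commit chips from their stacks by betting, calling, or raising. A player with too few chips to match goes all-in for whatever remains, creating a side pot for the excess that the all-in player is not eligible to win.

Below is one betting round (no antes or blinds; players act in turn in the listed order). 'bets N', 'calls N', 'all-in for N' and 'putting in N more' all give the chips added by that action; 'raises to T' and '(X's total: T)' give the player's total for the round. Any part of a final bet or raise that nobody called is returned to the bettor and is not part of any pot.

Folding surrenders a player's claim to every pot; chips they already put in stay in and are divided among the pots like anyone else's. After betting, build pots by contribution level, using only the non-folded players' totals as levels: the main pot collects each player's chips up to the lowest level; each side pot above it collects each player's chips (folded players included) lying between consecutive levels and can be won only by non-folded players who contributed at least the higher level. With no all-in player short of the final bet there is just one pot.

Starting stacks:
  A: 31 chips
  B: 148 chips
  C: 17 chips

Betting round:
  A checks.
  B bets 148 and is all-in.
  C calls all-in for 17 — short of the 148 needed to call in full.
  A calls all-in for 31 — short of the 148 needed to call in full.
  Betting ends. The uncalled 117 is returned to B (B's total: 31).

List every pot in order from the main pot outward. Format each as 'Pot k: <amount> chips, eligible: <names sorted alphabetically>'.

Pot 1: 51 chips, eligible: A, B, C
Pot 2: 28 chips, eligible: A, B

Derivation:
Contributions (after 117 returned to B): A=31, B=31, C=17
Pot levels (distinct totals of non-folded players): 17, 31
Layer 1-17: 17 each from A, B, C = 17*3 = 51 chips; eligible A, B, C
Layer 18-31: 14 each from A, B = 14*2 = 28 chips; eligible A, B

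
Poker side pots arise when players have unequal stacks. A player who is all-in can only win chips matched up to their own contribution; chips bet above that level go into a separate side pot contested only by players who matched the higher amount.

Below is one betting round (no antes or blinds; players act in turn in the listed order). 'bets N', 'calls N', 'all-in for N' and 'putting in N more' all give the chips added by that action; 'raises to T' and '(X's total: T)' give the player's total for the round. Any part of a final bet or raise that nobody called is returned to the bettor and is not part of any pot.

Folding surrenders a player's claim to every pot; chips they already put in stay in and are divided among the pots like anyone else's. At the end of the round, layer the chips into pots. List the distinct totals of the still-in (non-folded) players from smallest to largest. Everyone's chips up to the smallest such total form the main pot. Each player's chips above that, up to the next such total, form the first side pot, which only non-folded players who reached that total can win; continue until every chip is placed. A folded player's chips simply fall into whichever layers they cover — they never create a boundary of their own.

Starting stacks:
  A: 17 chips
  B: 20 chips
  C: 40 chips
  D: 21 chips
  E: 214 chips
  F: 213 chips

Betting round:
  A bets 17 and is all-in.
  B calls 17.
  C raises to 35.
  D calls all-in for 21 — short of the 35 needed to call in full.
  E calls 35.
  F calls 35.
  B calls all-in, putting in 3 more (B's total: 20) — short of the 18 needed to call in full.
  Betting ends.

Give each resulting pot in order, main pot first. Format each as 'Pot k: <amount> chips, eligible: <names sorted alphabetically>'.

Pot 1: 102 chips, eligible: A, B, C, D, E, F
Pot 2: 15 chips, eligible: B, C, D, E, F
Pot 3: 4 chips, eligible: C, D, E, F
Pot 4: 42 chips, eligible: C, E, F

Derivation:
Contributions: A=17, B=20, C=35, D=21, E=35, F=35
Pot levels (distinct totals of non-folded players): 17, 20, 21, 35
Layer 1-17: 17 each from A, B, C, D, E, F = 17*6 = 102 chips; eligible A, B, C, D, E, F
Layer 18-20: 3 each from B, C, D, E, F = 3*5 = 15 chips; eligible B, C, D, E, F
Layer 21-21: 1 each from C, D, E, F = 1*4 = 4 chips; eligible C, D, E, F
Layer 22-35: 14 each from C, E, F = 14*3 = 42 chips; eligible C, E, F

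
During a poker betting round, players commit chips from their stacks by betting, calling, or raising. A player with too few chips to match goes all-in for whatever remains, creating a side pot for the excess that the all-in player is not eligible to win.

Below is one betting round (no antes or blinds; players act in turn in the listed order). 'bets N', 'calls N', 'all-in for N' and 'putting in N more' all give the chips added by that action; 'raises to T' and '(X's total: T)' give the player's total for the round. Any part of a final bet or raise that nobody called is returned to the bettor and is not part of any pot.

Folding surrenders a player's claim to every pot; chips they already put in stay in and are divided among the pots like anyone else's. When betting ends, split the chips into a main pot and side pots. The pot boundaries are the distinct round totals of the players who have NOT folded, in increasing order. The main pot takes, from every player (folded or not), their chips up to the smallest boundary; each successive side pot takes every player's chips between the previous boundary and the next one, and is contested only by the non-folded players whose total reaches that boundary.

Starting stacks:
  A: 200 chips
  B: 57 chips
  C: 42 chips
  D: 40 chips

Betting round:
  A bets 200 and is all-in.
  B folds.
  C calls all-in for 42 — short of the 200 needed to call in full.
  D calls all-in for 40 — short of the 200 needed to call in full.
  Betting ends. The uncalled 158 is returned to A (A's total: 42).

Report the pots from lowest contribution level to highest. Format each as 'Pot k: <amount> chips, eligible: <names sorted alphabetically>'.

Pot 1: 120 chips, eligible: A, C, D
Pot 2: 4 chips, eligible: A, C

Derivation:
Contributions (after 158 returned to A): A=42, C=42, D=40
Folded: B
Pot levels (distinct totals of non-folded players): 40, 42
Layer 1-40: 40 each from A, C, D = 40*3 = 120 chips; eligible A, C, D
Layer 41-42: 2 each from A, C = 2*2 = 4 chips; eligible A, C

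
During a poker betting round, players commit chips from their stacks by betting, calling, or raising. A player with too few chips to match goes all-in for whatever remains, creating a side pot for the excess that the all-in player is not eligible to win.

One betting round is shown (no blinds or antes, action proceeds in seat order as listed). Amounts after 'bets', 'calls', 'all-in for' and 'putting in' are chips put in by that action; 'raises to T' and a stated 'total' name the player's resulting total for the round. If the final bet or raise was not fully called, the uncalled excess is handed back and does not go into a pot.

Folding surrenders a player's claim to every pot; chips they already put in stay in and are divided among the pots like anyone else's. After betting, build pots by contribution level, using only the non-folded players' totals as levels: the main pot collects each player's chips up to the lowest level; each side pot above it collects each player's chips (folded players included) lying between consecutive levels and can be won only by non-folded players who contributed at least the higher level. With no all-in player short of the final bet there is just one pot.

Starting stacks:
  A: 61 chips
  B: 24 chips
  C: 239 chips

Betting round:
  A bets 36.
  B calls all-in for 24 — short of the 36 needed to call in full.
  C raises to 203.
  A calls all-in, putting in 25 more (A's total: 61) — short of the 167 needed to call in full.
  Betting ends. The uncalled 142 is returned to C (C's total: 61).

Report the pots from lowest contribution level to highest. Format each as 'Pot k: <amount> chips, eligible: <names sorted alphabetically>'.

Contributions (after 142 returned to C): A=61, B=24, C=61
Pot levels (distinct totals of non-folded players): 24, 61
Layer 1-24: 24 each from A, B, C = 24*3 = 72 chips; eligible A, B, C
Layer 25-61: 37 each from A, C = 37*2 = 74 chips; eligible A, C

Pot 1: 72 chips, eligible: A, B, C
Pot 2: 74 chips, eligible: A, C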